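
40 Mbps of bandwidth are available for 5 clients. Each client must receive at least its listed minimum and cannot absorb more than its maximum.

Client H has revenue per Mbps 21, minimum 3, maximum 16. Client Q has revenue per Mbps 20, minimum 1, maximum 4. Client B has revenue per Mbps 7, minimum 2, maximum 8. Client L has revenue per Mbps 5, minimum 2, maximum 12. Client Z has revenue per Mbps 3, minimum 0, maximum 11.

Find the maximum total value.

532

Meeting every minimum uses 3+1+2+2+0 = 8 Mbps, leaving 32.
Highest revenue per Mbps first: Client H 21 > Client Q 20 > Client B 7 > Client L 5 > Client Z 3.
Client H: +13 to 16 (cap) → 19 left.
Give Client Q 3 more to hit its cap of 4 → 16 left.
Client B: +6 to 8 (cap) → 10 left.
Client L: +10 to 12 (cap) → 0 left.
Total = 21×16 + 20×4 + 7×8 + 5×12 = 532.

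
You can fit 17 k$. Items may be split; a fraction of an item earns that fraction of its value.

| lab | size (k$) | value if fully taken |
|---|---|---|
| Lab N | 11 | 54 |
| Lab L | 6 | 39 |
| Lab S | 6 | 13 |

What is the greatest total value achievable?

Rank by value-to-size ratio: Lab L 39/6≈6.5, Lab N 54/11≈4.91, Lab S 13/6≈2.17.
Lab L: take in full, 6 k$ for value 39 — 11 left.
Lab N: take in full, 11 k$ for value 54 — 0 left.
Total value = 93.

93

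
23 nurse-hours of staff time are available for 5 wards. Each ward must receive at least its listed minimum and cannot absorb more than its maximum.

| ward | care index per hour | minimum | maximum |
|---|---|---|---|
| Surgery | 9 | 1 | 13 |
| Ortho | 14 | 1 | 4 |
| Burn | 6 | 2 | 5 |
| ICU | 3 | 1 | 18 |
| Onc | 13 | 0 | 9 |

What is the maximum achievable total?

251

Meeting every minimum uses 1+1+2+1+0 = 5 nurse-hours, leaving 18.
Order the wards by care index per hour: Ortho 14 > Onc 13 > Surgery 9 > Burn 6 > ICU 3.
Ortho: +3 to 4 (cap) → 15 left.
Onc takes 9 more to reach its cap of 9 → 6 left.
Surgery has room for 12 more but only 6 remain, so it gets 7.
Total = 9×7 + 14×4 + 6×2 + 3×1 + 13×9 = 251.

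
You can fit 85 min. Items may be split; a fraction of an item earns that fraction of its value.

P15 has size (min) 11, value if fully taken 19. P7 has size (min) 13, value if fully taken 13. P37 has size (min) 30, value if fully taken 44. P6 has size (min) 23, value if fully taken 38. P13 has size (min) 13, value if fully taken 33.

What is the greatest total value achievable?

Rank by value-to-size ratio: P13 33/13≈2.54, P15 19/11≈1.73, P6 38/23≈1.65, P37 44/30≈1.47, P7 13/13≈1.
Take all of P13 (13 min, value 33) ; 72 min left.
All 11 min of P15 fit (value 19) ; 61 remain.
P6: take in full, 23 min for value 38 ; 38 left.
Take all of P37 (30 min, value 44) ; 8 min left.
8 min left: a 8/13 share of P7 gives 13×8/13 = 8.
Total value = 142.

142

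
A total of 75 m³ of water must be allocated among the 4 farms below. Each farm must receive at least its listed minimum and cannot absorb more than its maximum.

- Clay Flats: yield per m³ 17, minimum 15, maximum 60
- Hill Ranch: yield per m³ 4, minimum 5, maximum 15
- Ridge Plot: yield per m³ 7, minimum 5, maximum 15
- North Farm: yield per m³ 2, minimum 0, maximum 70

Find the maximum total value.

1110

Meeting every minimum uses 15+5+5+0 = 25 m³, leaving 50.
Order the farms by yield per m³: Clay Flats 17 > Ridge Plot 7 > Hill Ranch 4 > North Farm 2.
Clay Flats: +45 to 60 (cap) ; 5 left.
Ridge Plot: +5 (room for 10) → 10. Pool exhausted.
Total = 17×60 + 4×5 + 7×10 = 1110.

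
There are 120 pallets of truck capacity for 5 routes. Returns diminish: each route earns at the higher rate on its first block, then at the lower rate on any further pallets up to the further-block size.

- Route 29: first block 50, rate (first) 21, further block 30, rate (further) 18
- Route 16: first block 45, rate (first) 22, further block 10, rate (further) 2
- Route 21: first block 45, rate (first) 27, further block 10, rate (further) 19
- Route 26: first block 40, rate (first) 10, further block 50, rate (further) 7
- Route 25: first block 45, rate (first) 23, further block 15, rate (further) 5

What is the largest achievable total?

2910

Order all 10 blocks by rate: Route 21/T1 27 > Route 25/T1 23 > Route 16/T1 22 > Route 29/T1 21 > Route 21/T2 19 > Route 29/T2 18 > Route 26/T1 10 > Route 26/T2 7 > Route 25/T2 5 > Route 16/T2 2.
Fill Route 21 T1 block (45 at 27) → 75 left.
Route 25 T1 at 23: fill all 45 → 30 left.
Route 16/T1: +30 of 45 at 22; pool empty.
Total = 27×45 + 23×45 + 22×30 = 2910.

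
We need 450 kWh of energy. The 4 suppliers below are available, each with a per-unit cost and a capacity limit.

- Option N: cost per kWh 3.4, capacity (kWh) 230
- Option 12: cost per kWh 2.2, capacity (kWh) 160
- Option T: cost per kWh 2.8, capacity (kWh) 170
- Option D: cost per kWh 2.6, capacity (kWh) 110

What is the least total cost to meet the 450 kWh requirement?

1148

Fill from the cheapest supplier first.
Option 12 (2.2): use full 160 → 290 kWh to go.
Take 110 from Option D at 2.6 → need 180 more.
Option T (2.8): use full 170 → 10 kWh to go.
Option N (3.4): take the remaining 10 → done.
Cost = 160×2.2 + 110×2.6 + 170×2.8 + 10×3.4 = 1148.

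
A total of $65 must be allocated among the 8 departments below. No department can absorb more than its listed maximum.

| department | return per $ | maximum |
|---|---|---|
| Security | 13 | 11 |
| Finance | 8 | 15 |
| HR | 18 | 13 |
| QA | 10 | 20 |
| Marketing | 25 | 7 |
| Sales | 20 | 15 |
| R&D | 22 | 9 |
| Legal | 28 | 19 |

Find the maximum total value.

Order the departments by return per $: Legal 28 > Marketing 25 > R&D 22 > Sales 20 > HR 18 > Security 13 > QA 10 > Finance 8.
Legal takes 19 to reach its cap of 19 — 46 left.
Give Marketing 7 to hit its cap of 7 — 39 left.
R&D: +9 to 9 (cap) — 30 left.
Sales takes 15 to reach its cap of 15 — 15 left.
HR takes 13 to reach its cap of 13 — 2 left.
Security: +2 (room for 11) → 2. Pool exhausted.
Total = 13×2 + 18×13 + 25×7 + 20×15 + 22×9 + 28×19 = 1465.

1465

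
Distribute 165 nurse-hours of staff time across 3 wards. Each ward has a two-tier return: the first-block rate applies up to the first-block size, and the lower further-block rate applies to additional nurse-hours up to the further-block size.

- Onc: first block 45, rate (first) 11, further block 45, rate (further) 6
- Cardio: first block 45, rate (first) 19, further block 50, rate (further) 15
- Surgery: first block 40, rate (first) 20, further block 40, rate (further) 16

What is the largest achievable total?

Treat each block as its own option and order by rate: Surgery/T1 20 > Cardio/T1 19 > Surgery/T2 16 > Cardio/T2 15 > Onc/T1 11 > Onc/T2 6.
Surgery/T1 (20): +40 → 125 left.
Cardio/T1 (19): +45 → 80 left.
Fill Surgery T2 block (40 at 16) → 40 left.
Cardio/T2: +40 of 50 at 15; pool empty.
Total = 20×40 + 19×45 + 16×40 + 15×40 = 2895.

2895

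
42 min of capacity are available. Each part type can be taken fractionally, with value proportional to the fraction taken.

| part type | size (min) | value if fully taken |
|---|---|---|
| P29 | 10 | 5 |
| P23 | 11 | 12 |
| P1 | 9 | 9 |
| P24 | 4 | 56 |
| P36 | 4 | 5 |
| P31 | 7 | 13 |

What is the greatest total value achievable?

Rank by value-to-size ratio: P24 56/4≈14, P31 13/7≈1.86, P36 5/4≈1.25, P23 12/11≈1.09, P1 9/9≈1, P29 5/10≈0.5.
P24: take in full, 4 min for value 56 — 38 left.
P31: take in full, 7 min for value 13 — 31 left.
All 4 min of P36 fit (value 5) — 27 remain.
Take all of P23 (11 min, value 12) — 16 min left.
P1: take in full, 9 min for value 9 — 7 left.
Only 7 min remain; take 7/10 of P29 for value 5×7/10 = 3.5.
Total value = 98.5.

98.5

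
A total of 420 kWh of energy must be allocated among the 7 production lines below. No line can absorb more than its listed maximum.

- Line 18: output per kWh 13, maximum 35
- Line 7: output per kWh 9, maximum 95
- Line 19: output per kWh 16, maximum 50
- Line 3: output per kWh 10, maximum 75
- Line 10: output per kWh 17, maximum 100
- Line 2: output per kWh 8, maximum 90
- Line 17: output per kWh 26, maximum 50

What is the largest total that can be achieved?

5980

Highest output per kWh first: Line 17 26 > Line 10 17 > Line 19 16 > Line 18 13 > Line 3 10 > Line 7 9 > Line 2 8.
Line 17: +50 to 50 (cap) ; 370 left.
Line 10: +100 to 100 (cap) ; 270 left.
Line 19 takes 50 to reach its cap of 50 ; 220 left.
Give Line 18 35 to hit its cap of 35 ; 185 left.
Line 3 takes 75 to reach its cap of 75 ; 110 left.
Line 7: +95 to 95 (cap) ; 15 left.
Line 2 has room for 90 but only 15 remain, so it gets 15.
Total = 13×35 + 9×95 + 16×50 + 10×75 + 17×100 + 8×15 + 26×50 = 5980.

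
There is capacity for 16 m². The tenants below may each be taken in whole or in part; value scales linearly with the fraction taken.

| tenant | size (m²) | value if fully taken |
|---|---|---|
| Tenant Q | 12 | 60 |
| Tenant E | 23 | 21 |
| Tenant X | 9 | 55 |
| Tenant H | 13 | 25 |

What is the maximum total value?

90

Sort by value density: Tenant X 55/9≈6.11, Tenant Q 60/12≈5, Tenant H 25/13≈1.92, Tenant E 21/23≈0.913.
Tenant X: take in full, 9 m² for value 55 ; 7 left.
7 m² left: a 7/12 share of Tenant Q gives 60×7/12 = 35.
Total value = 90.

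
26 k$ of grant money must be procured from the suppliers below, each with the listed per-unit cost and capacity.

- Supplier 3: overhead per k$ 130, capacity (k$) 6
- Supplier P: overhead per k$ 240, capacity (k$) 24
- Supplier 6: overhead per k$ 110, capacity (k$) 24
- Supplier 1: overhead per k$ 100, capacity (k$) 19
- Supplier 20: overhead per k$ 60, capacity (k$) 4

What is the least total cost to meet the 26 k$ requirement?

2470

Cheapest first:
Take 4 from Supplier 20 at 60 → need 22 more.
Take 19 from Supplier 1 at 100 → need 3 more.
Supplier 6 at 110: take 3 of its 24 → requirement met.
Supplier 3, Supplier P: unused.
Cost = 4×60 + 19×100 + 3×110 = 2470.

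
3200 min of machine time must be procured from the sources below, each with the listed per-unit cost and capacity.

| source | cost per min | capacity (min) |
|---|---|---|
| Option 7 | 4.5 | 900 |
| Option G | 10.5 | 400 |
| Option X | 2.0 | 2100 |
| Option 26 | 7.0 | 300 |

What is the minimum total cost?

Use sources in increasing cost order.
Option X at 2.0: take all 2100 min ; 1100 still needed.
Option 7 (4.5): use full 900 ; 200 min to go.
Option 26 (7.0): take the remaining 200 ; done.
Option G: unused.
Cost = 2100×2.0 + 900×4.5 + 200×7.0 = 9650.

9650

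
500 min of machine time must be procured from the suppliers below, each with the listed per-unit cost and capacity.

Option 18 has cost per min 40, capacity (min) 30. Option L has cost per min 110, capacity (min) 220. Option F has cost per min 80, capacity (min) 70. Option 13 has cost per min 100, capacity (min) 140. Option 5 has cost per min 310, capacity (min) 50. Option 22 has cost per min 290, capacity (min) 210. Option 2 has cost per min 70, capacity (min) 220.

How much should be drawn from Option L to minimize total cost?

Cheapest first:
Option 18 (40): use full 30 — 470 min to go.
Take 220 from Option 2 at 70 — need 250 more.
Option F at 80: take all 70 min — 180 still needed.
Take 140 from Option 13 at 100 — need 40 more.
Option L (110): take the remaining 40 — done.
Option 22, Option 5: unused.

40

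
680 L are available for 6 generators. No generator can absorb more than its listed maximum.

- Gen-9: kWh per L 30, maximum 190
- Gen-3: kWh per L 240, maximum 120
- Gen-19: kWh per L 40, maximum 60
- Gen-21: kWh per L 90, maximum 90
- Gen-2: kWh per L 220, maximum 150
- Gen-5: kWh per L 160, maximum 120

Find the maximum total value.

Rank by kWh per L: Gen-3 240 > Gen-2 220 > Gen-5 160 > Gen-21 90 > Gen-19 40 > Gen-9 30.
Give Gen-3 120 to hit its cap of 120 — 560 left.
Gen-2: +150 to 150 (cap) — 410 left.
Gen-5 takes 120 to reach its cap of 120 — 290 left.
Give Gen-21 90 to hit its cap of 90 — 200 left.
Give Gen-19 60 to hit its cap of 60 — 140 left.
Gen-9: +140 (room for 190) → 140. Pool exhausted.
Total = 30×140 + 240×120 + 40×60 + 90×90 + 220×150 + 160×120 = 95700.

95700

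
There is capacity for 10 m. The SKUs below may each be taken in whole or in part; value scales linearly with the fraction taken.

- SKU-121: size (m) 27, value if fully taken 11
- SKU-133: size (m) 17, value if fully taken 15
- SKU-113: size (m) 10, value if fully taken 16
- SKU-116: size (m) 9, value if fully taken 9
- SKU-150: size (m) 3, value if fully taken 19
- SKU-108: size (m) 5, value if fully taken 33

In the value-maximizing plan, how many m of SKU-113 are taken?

Rank by value-to-size ratio: SKU-108 33/5≈6.6, SKU-150 19/3≈6.33, SKU-113 16/10≈1.6, SKU-116 9/9≈1, SKU-133 15/17≈0.882, SKU-121 11/27≈0.407.
SKU-108: take in full, 5 m for value 33 → 5 left.
SKU-150: take in full, 3 m for value 19 → 2 left.
2 m left: a 2/10 share of SKU-113 gives 16×2/10 = 3.2.

2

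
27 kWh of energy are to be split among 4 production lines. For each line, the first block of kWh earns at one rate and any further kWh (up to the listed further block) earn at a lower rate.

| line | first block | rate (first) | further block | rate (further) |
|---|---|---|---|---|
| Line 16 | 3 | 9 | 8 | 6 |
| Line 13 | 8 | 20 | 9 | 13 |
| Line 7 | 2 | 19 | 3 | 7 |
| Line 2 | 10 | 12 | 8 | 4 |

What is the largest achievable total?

411

Treat each block as its own option and order by rate: Line 13/first 20 > Line 7/first 19 > Line 13/second 13 > Line 2/first 12 > Line 16/first 9 > Line 7/second 7 > Line 16/second 6 > Line 2/second 4.
Line 13 first at 20: fill all 8 → 19 left.
Line 7/first (19): +2 → 17 left.
Line 13 second at 13: fill all 9 → 8 left.
Line 2 first at 12: only 8 left, fill 8.
Total = 20×8 + 19×2 + 13×9 + 12×8 = 411.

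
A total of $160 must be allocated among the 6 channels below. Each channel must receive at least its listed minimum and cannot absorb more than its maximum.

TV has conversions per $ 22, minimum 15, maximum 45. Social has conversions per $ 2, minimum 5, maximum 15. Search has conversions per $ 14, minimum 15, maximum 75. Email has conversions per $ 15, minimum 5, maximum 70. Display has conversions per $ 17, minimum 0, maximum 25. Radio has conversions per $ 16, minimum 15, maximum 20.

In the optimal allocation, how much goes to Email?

50

Meeting every minimum uses 15+5+15+5+0+15 = 55 $, leaving 105.
Rank by conversions per $: TV 22 > Display 17 > Radio 16 > Email 15 > Search 14 > Social 2.
Give TV 30 more to hit its cap of 45 → 75 left.
Give Display 25 more to hit its cap of 25 → 50 left.
Radio: +5 to 20 (cap) → 45 left.
Email has room for 65 more but only 45 remain, so it gets 50.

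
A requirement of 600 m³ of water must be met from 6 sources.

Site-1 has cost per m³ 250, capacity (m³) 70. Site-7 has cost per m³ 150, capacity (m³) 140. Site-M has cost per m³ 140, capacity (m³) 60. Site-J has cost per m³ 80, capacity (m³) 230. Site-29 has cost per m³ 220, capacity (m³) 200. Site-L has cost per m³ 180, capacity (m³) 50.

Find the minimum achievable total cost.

Fill from the cheapest source first.
Site-J at 80: take all 230 m³ ; 370 still needed.
Site-M (140): use full 60 ; 310 m³ to go.
Site-7 at 150: take all 140 m³ ; 170 still needed.
Site-L at 180: take all 50 m³ ; 120 still needed.
Site-29 (220): take the remaining 120 ; done.
Site-1: unused.
Cost = 230×80 + 60×140 + 140×150 + 50×180 + 120×220 = 83200.

83200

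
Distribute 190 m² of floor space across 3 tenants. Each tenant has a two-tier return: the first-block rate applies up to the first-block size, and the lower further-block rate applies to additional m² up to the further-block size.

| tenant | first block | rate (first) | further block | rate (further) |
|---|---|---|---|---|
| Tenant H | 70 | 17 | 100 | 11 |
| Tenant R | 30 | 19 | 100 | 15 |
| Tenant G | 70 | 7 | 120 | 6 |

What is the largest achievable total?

3110

Rank every tier by rate: Tenant R/tier1 19 > Tenant H/tier1 17 > Tenant R/tier2 15 > Tenant H/tier2 11 > Tenant G/tier1 7 > Tenant G/tier2 6.
Fill Tenant R tier1 block (30 at 19) ; 160 left.
Fill Tenant H tier1 block (70 at 17) ; 90 left.
Tenant R tier2 at 15: only 90 left, fill 90.
Total = 19×30 + 17×70 + 15×90 = 3110.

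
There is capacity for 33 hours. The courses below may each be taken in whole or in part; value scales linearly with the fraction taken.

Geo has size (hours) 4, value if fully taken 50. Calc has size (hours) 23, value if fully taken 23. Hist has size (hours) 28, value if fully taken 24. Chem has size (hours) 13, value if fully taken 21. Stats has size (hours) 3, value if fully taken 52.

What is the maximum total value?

136

Sort by value density: Stats 52/3≈17.3, Geo 50/4≈12.5, Chem 21/13≈1.62, Calc 23/23≈1, Hist 24/28≈0.857.
All 3 hours of Stats fit (value 52) ; 30 remain.
Geo: take in full, 4 hours for value 50 ; 26 left.
All 13 hours of Chem fit (value 21) ; 13 remain.
Only 13 hours remain; take 13/23 of Calc for value 23×13/23 = 13.
Total value = 136.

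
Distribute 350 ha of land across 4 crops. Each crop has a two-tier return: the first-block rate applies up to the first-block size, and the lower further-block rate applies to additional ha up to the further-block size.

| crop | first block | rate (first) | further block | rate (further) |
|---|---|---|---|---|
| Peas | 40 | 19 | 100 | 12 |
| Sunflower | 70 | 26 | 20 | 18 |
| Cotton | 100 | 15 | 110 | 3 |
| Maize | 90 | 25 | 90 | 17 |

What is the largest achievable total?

Order all 8 blocks by rate: Sunflower/first 26 > Maize/first 25 > Peas/first 19 > Sunflower/second 18 > Maize/second 17 > Cotton/first 15 > Peas/second 12 > Cotton/second 3.
Sunflower first at 26: fill all 70 ; 280 left.
Maize first at 25: fill all 90 ; 190 left.
Peas/first (19): +40 ; 150 left.
Fill Sunflower second block (20 at 18) ; 130 left.
Fill Maize second block (90 at 17) ; 40 left.
Cotton/first: +40 of 100 at 15; pool empty.
Total = 26×70 + 25×90 + 19×40 + 18×20 + 17×90 + 15×40 = 7320.

7320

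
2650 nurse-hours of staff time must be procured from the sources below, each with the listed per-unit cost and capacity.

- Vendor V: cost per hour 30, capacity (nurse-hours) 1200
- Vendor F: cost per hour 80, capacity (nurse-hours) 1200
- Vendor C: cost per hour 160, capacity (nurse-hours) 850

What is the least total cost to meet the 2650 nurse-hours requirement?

Cheapest first:
Take 1200 from Vendor V at 30 ; need 1450 more.
Vendor F (80): use full 1200 ; 250 nurse-hours to go.
Take 250 from Vendor C at 160 to finish.
Cost = 1200×30 + 1200×80 + 250×160 = 172000.

172000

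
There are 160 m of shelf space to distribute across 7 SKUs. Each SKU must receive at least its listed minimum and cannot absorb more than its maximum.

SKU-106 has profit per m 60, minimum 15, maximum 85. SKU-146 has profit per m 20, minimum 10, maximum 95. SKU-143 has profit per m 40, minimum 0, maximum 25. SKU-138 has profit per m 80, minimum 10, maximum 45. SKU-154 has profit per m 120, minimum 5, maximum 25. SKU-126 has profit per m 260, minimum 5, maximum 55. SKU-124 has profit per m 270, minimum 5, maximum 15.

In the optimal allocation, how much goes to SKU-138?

Meeting every minimum uses 15+10+0+10+5+5+5 = 50 m, leaving 110.
Highest profit per m first: SKU-124 270 > SKU-126 260 > SKU-154 120 > SKU-138 80 > SKU-106 60 > SKU-143 40 > SKU-146 20.
SKU-124: +10 to 15 (cap) → 100 left.
SKU-126: +50 to 55 (cap) → 50 left.
Give SKU-154 20 more to hit its cap of 25 → 30 left.
SKU-138: +30 (room for 35) → 40. Pool exhausted.

40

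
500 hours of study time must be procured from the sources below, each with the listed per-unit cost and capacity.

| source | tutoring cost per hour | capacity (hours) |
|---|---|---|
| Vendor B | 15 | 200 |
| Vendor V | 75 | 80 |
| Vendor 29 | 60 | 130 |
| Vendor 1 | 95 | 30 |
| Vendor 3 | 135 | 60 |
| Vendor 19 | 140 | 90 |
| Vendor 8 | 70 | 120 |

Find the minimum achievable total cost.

22950

Cheapest first:
Vendor B at 15: take all 200 hours → 300 still needed.
Vendor 29 at 60: take all 130 hours → 170 still needed.
Take 120 from Vendor 8 at 70 → need 50 more.
Vendor V at 75: take 50 of its 80 → requirement met.
Vendor 1, Vendor 3, Vendor 19: unused.
Cost = 200×15 + 130×60 + 120×70 + 50×75 = 22950.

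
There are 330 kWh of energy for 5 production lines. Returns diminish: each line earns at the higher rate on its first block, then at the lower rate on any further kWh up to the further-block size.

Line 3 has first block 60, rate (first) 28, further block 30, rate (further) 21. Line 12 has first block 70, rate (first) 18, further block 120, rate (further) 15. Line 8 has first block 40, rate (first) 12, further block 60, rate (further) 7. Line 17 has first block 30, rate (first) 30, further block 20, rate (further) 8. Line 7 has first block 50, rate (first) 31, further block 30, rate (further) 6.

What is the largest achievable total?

Order all 10 blocks by rate: Line 7/T1 31 > Line 17/T1 30 > Line 3/T1 28 > Line 3/T2 21 > Line 12/T1 18 > Line 12/T2 15 > Line 8/T1 12 > Line 17/T2 8 > Line 8/T2 7 > Line 7/T2 6.
Line 7 T1 at 31: fill all 50 → 280 left.
Line 17/T1 (30): +30 → 250 left.
Line 3 T1 at 28: fill all 60 → 190 left.
Line 3 T2 at 21: fill all 30 → 160 left.
Line 12 T1 at 18: fill all 70 → 90 left.
90 remain; put them into Line 12 T2 at 15.
Total = 31×50 + 30×30 + 28×60 + 21×30 + 18×70 + 15×90 = 7370.

7370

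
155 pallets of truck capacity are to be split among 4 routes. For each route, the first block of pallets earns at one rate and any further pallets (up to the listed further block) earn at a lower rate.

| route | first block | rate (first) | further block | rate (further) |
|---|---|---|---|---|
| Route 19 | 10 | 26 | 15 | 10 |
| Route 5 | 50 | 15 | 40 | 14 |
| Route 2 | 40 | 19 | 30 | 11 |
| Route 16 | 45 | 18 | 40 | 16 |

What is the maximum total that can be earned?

Treat each block as its own option and order by rate: Route 19/tier1 26 > Route 2/tier1 19 > Route 16/tier1 18 > Route 16/tier2 16 > Route 5/tier1 15 > Route 5/tier2 14 > Route 2/tier2 11 > Route 19/tier2 10.
Route 19 tier1 at 26: fill all 10 — 145 left.
Fill Route 2 tier1 block (40 at 19) — 105 left.
Fill Route 16 tier1 block (45 at 18) — 60 left.
Route 16 tier2 at 16: fill all 40 — 20 left.
20 remain; put them into Route 5 tier1 at 15.
Total = 26×10 + 19×40 + 18×45 + 16×40 + 15×20 = 2770.

2770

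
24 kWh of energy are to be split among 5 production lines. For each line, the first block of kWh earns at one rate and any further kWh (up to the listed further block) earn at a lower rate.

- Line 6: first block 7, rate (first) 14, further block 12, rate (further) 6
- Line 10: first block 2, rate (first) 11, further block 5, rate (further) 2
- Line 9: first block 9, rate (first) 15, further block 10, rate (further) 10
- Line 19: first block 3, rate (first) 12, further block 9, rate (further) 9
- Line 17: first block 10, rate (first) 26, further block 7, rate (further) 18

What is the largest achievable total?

Treat each block as its own option and order by rate: Line 17/T1 26 > Line 17/T2 18 > Line 9/T1 15 > Line 6/T1 14 > Line 19/T1 12 > Line 10/T1 11 > Line 9/T2 10 > Line 19/T2 9 > Line 6/T2 6 > Line 10/T2 2.
Line 17 T1 at 26: fill all 10 ; 14 left.
Fill Line 17 T2 block (7 at 18) ; 7 left.
Line 9/T1: +7 of 9 at 15; pool empty.
Total = 26×10 + 18×7 + 15×7 = 491.

491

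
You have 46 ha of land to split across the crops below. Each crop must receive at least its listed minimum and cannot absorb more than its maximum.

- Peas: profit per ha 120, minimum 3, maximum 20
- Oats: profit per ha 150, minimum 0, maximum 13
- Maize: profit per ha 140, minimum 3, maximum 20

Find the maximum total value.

6310

Meeting every minimum uses 3+0+3 = 6 ha, leaving 40.
Rank by profit per ha: Oats 150 > Maize 140 > Peas 120.
Oats: +13 to 13 (cap) → 27 left.
Maize: +17 to 20 (cap) → 10 left.
Peas: +10 (room for 17) → 13. Pool exhausted.
Total = 120×13 + 150×13 + 140×20 = 6310.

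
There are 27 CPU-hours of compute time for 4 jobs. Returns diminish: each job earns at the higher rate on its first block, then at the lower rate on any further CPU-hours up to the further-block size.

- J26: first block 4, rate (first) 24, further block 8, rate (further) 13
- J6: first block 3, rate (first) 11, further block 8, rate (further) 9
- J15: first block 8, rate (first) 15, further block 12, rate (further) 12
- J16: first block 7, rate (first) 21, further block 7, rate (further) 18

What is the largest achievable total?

Order all 8 blocks by rate: J26/T1 24 > J16/T1 21 > J16/T2 18 > J15/T1 15 > J26/T2 13 > J15/T2 12 > J6/T1 11 > J6/T2 9.
Fill J26 T1 block (4 at 24) — 23 left.
Fill J16 T1 block (7 at 21) — 16 left.
J16 T2 at 18: fill all 7 — 9 left.
Fill J15 T1 block (8 at 15) — 1 left.
J26 T2 at 13: only 1 left, fill 1.
Total = 24×4 + 21×7 + 18×7 + 15×8 + 13×1 = 502.

502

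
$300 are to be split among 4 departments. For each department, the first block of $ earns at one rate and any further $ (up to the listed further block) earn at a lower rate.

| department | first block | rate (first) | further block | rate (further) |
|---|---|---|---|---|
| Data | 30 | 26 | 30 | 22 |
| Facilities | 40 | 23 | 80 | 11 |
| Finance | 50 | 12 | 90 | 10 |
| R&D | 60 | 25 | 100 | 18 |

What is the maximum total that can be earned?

6140

Rank every tier by rate: Data/tier1 26 > R&D/tier1 25 > Facilities/tier1 23 > Data/tier2 22 > R&D/tier2 18 > Finance/tier1 12 > Facilities/tier2 11 > Finance/tier2 10.
Fill Data tier1 block (30 at 26) ; 270 left.
R&D/tier1 (25): +60 ; 210 left.
Facilities/tier1 (23): +40 ; 170 left.
Fill Data tier2 block (30 at 22) ; 140 left.
R&D/tier2 (18): +100 ; 40 left.
Finance/tier1: +40 of 50 at 12; pool empty.
Total = 26×30 + 25×60 + 23×40 + 22×30 + 18×100 + 12×40 = 6140.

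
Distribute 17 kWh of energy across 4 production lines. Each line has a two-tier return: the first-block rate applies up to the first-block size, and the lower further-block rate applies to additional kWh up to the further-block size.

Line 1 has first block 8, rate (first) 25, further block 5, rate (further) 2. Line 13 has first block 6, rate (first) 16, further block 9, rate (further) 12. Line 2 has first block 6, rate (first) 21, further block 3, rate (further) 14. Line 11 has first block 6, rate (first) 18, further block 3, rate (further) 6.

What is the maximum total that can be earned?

380

Rank every tier by rate: Line 1/first 25 > Line 2/first 21 > Line 11/first 18 > Line 13/first 16 > Line 2/second 14 > Line 13/second 12 > Line 11/second 6 > Line 1/second 2.
Line 1/first (25): +8 — 9 left.
Line 2 first at 21: fill all 6 — 3 left.
Line 11/first: +3 of 6 at 18; pool empty.
Total = 25×8 + 21×6 + 18×3 = 380.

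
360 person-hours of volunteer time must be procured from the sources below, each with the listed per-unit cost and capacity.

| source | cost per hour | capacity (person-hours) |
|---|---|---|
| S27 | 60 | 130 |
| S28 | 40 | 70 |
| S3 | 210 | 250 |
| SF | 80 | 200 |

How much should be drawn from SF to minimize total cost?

Fill from the cheapest source first.
S28 at 40: take all 70 person-hours → 290 still needed.
Take 130 from S27 at 60 → need 160 more.
SF at 80: take 160 of its 200 → requirement met.
S3: unused.

160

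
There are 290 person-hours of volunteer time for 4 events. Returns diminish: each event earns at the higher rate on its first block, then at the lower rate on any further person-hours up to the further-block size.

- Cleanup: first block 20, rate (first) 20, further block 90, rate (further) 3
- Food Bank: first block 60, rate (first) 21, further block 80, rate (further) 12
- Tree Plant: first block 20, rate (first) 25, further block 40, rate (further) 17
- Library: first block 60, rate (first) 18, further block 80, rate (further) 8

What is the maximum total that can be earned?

4960

Treat each block as its own option and order by rate: Tree Plant/first 25 > Food Bank/first 21 > Cleanup/first 20 > Library/first 18 > Tree Plant/second 17 > Food Bank/second 12 > Library/second 8 > Cleanup/second 3.
Fill Tree Plant first block (20 at 25) → 270 left.
Fill Food Bank first block (60 at 21) → 210 left.
Cleanup first at 20: fill all 20 → 190 left.
Library/first (18): +60 → 130 left.
Fill Tree Plant second block (40 at 17) → 90 left.
Food Bank/second (12): +80 → 10 left.
10 remain; put them into Library second at 8.
Total = 25×20 + 21×60 + 20×20 + 18×60 + 17×40 + 12×80 + 8×10 = 4960.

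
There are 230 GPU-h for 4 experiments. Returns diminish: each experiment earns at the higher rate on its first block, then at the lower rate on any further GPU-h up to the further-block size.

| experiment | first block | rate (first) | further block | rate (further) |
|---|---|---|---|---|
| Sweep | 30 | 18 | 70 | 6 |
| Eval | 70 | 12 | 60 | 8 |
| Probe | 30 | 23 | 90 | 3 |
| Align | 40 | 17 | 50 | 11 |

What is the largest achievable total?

3380

Order all 8 blocks by rate: Probe/first 23 > Sweep/first 18 > Align/first 17 > Eval/first 12 > Align/second 11 > Eval/second 8 > Sweep/second 6 > Probe/second 3.
Probe/first (23): +30 → 200 left.
Sweep first at 18: fill all 30 → 170 left.
Align first at 17: fill all 40 → 130 left.
Eval first at 12: fill all 70 → 60 left.
Align second at 11: fill all 50 → 10 left.
Eval/second: +10 of 60 at 8; pool empty.
Total = 23×30 + 18×30 + 17×40 + 12×70 + 11×50 + 8×10 = 3380.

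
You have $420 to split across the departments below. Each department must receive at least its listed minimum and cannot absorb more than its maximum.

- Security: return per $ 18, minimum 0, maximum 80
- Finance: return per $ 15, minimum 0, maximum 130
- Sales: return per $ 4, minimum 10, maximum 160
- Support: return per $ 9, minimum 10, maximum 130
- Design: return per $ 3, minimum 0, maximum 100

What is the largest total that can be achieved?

4880

Meeting every minimum uses 0+0+10+10+0 = 20 $, leaving 400.
Highest return per $ first: Security 18 > Finance 15 > Support 9 > Sales 4 > Design 3.
Give Security 80 more to hit its cap of 80 — 320 left.
Finance: +130 to 130 (cap) — 190 left.
Support takes 120 more to reach its cap of 130 — 70 left.
Sales: +70 (room for 150) → 80. Pool exhausted.
Total = 18×80 + 15×130 + 4×80 + 9×130 = 4880.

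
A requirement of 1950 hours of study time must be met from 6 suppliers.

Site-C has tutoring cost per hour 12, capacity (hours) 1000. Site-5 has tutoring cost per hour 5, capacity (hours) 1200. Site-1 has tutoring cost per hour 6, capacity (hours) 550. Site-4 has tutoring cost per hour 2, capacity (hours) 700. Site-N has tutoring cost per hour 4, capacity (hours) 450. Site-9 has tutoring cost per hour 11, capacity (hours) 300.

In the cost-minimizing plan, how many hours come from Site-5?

Fill from the cheapest supplier first.
Site-4 (2): use full 700 → 1250 hours to go.
Take 450 from Site-N at 4 → need 800 more.
Site-5 (5): take the remaining 800 → done.
Site-1, Site-9, Site-C: unused.

800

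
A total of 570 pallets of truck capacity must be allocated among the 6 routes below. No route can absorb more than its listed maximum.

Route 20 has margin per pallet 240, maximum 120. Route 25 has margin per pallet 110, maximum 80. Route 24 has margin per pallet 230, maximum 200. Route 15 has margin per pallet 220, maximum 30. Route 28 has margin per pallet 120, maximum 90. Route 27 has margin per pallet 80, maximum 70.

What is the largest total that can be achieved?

105000

Order the routes by margin per pallet: Route 20 240 > Route 24 230 > Route 15 220 > Route 28 120 > Route 25 110 > Route 27 80.
Route 20 takes 120 to reach its cap of 120 — 450 left.
Give Route 24 200 to hit its cap of 200 — 250 left.
Route 15: +30 to 30 (cap) — 220 left.
Route 28 takes 90 to reach its cap of 90 — 130 left.
Route 25: +80 to 80 (cap) — 50 left.
Route 27 has room for 70 but only 50 remain, so it gets 50.
Total = 240×120 + 110×80 + 230×200 + 220×30 + 120×90 + 80×50 = 105000.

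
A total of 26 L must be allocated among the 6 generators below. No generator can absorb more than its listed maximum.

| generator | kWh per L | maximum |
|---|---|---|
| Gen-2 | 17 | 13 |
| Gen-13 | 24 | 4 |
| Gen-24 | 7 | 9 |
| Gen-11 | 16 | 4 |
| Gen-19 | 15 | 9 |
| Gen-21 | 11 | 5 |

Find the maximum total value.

456

Order the generators by kWh per L: Gen-13 24 > Gen-2 17 > Gen-11 16 > Gen-19 15 > Gen-21 11 > Gen-24 7.
Give Gen-13 4 to hit its cap of 4 ; 22 left.
Gen-2: +13 to 13 (cap) ; 9 left.
Give Gen-11 4 to hit its cap of 4 ; 5 left.
Gen-19 has room for 9 but only 5 remain, so it gets 5.
Total = 17×13 + 24×4 + 16×4 + 15×5 = 456.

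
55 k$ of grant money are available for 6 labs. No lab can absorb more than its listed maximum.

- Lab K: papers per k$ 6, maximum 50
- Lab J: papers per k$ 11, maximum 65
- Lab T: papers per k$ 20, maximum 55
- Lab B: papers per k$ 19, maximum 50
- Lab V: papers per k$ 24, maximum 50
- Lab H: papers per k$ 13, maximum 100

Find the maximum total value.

1300

Order the labs by papers per k$: Lab V 24 > Lab T 20 > Lab B 19 > Lab H 13 > Lab J 11 > Lab K 6.
Lab V: +50 to 50 (cap) ; 5 left.
Only 5 left; Lab T takes them to reach 5.
Total = 20×5 + 24×50 = 1300.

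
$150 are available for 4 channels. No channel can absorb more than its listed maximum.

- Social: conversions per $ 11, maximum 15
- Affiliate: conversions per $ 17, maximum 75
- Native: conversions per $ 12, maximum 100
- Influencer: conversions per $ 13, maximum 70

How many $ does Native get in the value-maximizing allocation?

5

Order the channels by conversions per $: Affiliate 17 > Influencer 13 > Native 12 > Social 11.
Affiliate: +75 to 75 (cap) ; 75 left.
Give Influencer 70 to hit its cap of 70 ; 5 left.
Only 5 left; Native takes them to reach 5.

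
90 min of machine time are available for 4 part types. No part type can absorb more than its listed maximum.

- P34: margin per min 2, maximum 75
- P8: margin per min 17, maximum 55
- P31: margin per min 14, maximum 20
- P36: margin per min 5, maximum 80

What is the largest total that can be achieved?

Highest margin per min first: P8 17 > P31 14 > P36 5 > P34 2.
P8 takes 55 to reach its cap of 55 — 35 left.
P31: +20 to 20 (cap) — 15 left.
P36: +15 (room for 80) → 15. Pool exhausted.
Total = 17×55 + 14×20 + 5×15 = 1290.

1290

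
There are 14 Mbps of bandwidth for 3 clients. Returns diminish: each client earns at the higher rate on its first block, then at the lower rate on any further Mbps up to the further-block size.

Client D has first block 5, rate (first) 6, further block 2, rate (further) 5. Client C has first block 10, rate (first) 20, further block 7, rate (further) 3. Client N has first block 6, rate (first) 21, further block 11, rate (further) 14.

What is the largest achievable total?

Treat each block as its own option and order by rate: Client N/T1 21 > Client C/T1 20 > Client N/T2 14 > Client D/T1 6 > Client D/T2 5 > Client C/T2 3.
Fill Client N T1 block (6 at 21) → 8 left.
Client C/T1: +8 of 10 at 20; pool empty.
Total = 21×6 + 20×8 = 286.

286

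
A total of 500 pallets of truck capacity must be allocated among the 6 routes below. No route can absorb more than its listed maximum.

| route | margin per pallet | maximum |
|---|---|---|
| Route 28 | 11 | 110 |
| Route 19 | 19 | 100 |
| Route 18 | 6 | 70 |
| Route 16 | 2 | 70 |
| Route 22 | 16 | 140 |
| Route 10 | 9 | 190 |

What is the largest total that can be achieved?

6700

Order the routes by margin per pallet: Route 19 19 > Route 22 16 > Route 28 11 > Route 10 9 > Route 18 6 > Route 16 2.
Route 19 takes 100 to reach its cap of 100 — 400 left.
Route 22: +140 to 140 (cap) — 260 left.
Give Route 28 110 to hit its cap of 110 — 150 left.
Route 10: +150 (room for 190) → 150. Pool exhausted.
Total = 11×110 + 19×100 + 16×140 + 9×150 = 6700.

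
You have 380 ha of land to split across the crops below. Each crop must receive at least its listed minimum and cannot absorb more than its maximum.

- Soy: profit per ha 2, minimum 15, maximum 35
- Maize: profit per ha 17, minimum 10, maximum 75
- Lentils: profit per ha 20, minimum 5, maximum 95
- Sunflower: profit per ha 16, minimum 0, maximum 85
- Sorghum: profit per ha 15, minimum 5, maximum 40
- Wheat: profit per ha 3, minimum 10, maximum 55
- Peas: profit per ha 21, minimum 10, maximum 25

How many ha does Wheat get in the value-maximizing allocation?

Meeting every minimum uses 15+10+5+0+5+10+10 = 55 ha, leaving 325.
Highest profit per ha first: Peas 21 > Lentils 20 > Maize 17 > Sunflower 16 > Sorghum 15 > Wheat 3 > Soy 2.
Give Peas 15 more to hit its cap of 25 → 310 left.
Lentils: +90 to 95 (cap) → 220 left.
Maize takes 65 more to reach its cap of 75 → 155 left.
Sunflower takes 85 more to reach its cap of 85 → 70 left.
Give Sorghum 35 more to hit its cap of 40 → 35 left.
Wheat: +35 (room for 45) → 45. Pool exhausted.

45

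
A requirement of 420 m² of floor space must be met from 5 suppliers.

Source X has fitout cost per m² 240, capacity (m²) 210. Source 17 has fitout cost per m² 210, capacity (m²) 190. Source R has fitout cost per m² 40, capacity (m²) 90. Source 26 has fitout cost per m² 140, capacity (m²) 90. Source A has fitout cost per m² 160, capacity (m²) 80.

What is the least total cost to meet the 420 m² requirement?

Fill from the cheapest supplier first.
Take 90 from Source R at 40 → need 330 more.
Source 26 at 140: take all 90 m² → 240 still needed.
Source A (160): use full 80 → 160 m² to go.
Source 17 (210): take the remaining 160 → done.
Source X: unused.
Cost = 90×40 + 90×140 + 80×160 + 160×210 = 62600.

62600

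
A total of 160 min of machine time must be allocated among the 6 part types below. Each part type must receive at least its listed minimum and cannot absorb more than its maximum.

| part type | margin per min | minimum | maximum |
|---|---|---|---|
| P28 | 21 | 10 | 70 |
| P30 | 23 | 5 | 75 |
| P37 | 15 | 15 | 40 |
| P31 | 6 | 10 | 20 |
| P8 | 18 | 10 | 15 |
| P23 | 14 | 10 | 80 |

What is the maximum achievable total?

Meeting every minimum uses 10+5+15+10+10+10 = 60 min, leaving 100.
Order the part types by margin per min: P30 23 > P28 21 > P8 18 > P37 15 > P23 14 > P31 6.
P30: +70 to 75 (cap) — 30 left.
Only 30 left; P28 takes them to reach 40.
Total = 21×40 + 23×75 + 15×15 + 6×10 + 18×10 + 14×10 = 3170.

3170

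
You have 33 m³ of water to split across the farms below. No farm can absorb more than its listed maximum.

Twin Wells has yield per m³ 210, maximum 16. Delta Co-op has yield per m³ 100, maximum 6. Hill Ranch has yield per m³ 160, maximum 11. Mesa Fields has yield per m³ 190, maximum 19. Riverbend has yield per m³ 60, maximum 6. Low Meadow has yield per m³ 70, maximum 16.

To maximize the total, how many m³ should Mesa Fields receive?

Highest yield per m³ first: Twin Wells 210 > Mesa Fields 190 > Hill Ranch 160 > Delta Co-op 100 > Low Meadow 70 > Riverbend 60.
Twin Wells takes 16 to reach its cap of 16 ; 17 left.
Mesa Fields: +17 (room for 19) → 17. Pool exhausted.

17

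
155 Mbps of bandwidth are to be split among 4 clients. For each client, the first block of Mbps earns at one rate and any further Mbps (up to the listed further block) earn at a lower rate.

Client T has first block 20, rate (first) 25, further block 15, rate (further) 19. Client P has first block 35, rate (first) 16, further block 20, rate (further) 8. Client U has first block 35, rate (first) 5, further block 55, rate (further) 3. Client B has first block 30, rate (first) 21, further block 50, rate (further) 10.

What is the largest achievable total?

Order all 8 blocks by rate: Client T/tier1 25 > Client B/tier1 21 > Client T/tier2 19 > Client P/tier1 16 > Client B/tier2 10 > Client P/tier2 8 > Client U/tier1 5 > Client U/tier2 3.
Fill Client T tier1 block (20 at 25) ; 135 left.
Client B tier1 at 21: fill all 30 ; 105 left.
Client T/tier2 (19): +15 ; 90 left.
Fill Client P tier1 block (35 at 16) ; 55 left.
Fill Client B tier2 block (50 at 10) ; 5 left.
5 remain; put them into Client P tier2 at 8.
Total = 25×20 + 21×30 + 19×15 + 16×35 + 10×50 + 8×5 = 2515.

2515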